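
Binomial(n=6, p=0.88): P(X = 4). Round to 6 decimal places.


P = C(n,k) * p^k * (1-p)^(n-k)
C(6,4) = 15
p^k = 0.88^4 ≈ 0.5996954
(1-p)^(n-k) = 0.12^2 = 0.0144
P = 15 * 0.5996954 * 0.0144 ≈ 0.129534

0.129534


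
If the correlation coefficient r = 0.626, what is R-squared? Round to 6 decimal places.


R^2 = r^2 = (0.626)^2 = 0.391876

0.391876


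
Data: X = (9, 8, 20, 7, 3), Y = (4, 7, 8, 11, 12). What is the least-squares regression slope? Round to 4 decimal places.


b = sum((xi-xbar)(yi-ybar)) / sum((xi-xbar)^2)
n = 5, xbar = 47/5 = 9.4, ybar = 42/5 = 8.4
Sxy = sum((xi-xbar)(yi-ybar)) = -29.8
Sxx = sum((xi-xbar)^2) = 161.2
b = Sxy / Sxx = -149/806 ≈ -0.184864

-0.1849


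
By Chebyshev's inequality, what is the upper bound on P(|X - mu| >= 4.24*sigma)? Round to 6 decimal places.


P <= 1/k^2
k^2 = 4.24^2 = 17.9776
1/k^2 = 1 / 17.9776 ≈ 0.05562478

0.055625


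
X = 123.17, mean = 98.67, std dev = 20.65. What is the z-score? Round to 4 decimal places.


z = (X - mu) / sigma
X - mu = 123.17 - 98.67 = 24.5
z = 24.5 / 20.65 = 70/59 ≈ 1.186441

1.1864


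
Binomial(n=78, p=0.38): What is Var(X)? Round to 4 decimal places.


Var = n*p*(1-p) = 78 * 0.38 * 0.62 = 18.3768

18.3768


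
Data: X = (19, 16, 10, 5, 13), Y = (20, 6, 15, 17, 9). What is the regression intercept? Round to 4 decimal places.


a = ybar - b*xbar, where b = sum((xi-xbar)(yi-ybar)) / sum((xi-xbar)^2)
n = 5, xbar = 63/5 = 12.6, ybar = 67/5 = 13.4
Sxy = sum((xi-xbar)(yi-ybar)) = -16.2
Sxx = sum((xi-xbar)^2) = 117.2
b = Sxy / Sxx = -81/586 ≈ -0.138225
a = 13.4 - (-0.138225) * 12.6 = 8873/586 ≈ 15.141638

15.1416


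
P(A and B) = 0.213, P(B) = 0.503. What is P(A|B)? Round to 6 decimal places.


P(A|B) = P(A and B) / P(B) = 0.213 / 0.503 = 213/503 ≈ 0.42345924

0.423459


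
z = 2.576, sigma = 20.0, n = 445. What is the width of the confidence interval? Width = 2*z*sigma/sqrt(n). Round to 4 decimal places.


width = 2*z*sigma/sqrt(n)
2*z*sigma = 2 * 2.576 * 20.0 = 103.04
sqrt(445) ≈ 21.095023
width = 103.04 / 21.095023 ≈ 4.884564

4.8846


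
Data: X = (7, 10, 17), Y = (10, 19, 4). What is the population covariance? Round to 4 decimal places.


Cov = (1/n)*sum((xi-xbar)(yi-ybar))
n = 3, xbar = 34/3 ≈ 11.333333, ybar = 33/3 = 11
sum((xi-xbar)(yi-ybar)) = -46
Cov = -46 / 3 = -46/3 ≈ -15.333333

-15.3333


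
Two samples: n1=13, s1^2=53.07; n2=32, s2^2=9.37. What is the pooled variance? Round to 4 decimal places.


sp^2 = ((n1-1)*s1^2 + (n2-1)*s2^2)/(n1+n2-2)
(n1-1)*s1^2 = 12 * 53.07 = 636.84
(n2-1)*s2^2 = 31 * 9.37 = 290.47
numerator = 636.84 + 290.47 = 927.31
n1+n2-2 = 43
sp^2 = 927.31 / 43 = 92731/4300 ≈ 21.565349

21.5653


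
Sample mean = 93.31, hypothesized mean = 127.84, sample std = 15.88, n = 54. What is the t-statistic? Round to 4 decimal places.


t = (xbar - mu0) / (s/sqrt(n))
xbar - mu0 = 93.31 - 127.84 = -34.53
sqrt(54) ≈ 7.34846923
s/sqrt(n) = 15.88 / 7.34846923 ≈ 2.16099428
t = -34.53 / 2.16099428 ≈ -15.978756

-15.9788


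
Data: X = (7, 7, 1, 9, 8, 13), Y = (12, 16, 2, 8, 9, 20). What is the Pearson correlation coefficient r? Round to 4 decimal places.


r = sum((xi-xbar)(yi-ybar)) / sqrt(sum((xi-xbar)^2) * sum((yi-ybar)^2))
n = 6, xbar = 45/6 = 7.5, ybar = 67/6 ≈ 11.166667
Sxy = sum((xi-xbar)(yi-ybar)) = 99.5
Sxx = sum((xi-xbar)^2) = 75.5
Syy = sum((yi-ybar)^2) = 1205/6 ≈ 200.833333
sqrt(Sxx*Syy) ≈ 123.137795
r = Sxy / sqrt(Sxx*Syy) = 99.5 / 123.137795 ≈ 0.808038

0.8080


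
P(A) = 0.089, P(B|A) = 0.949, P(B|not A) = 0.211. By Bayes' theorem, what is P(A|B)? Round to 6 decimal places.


P(A|B) = P(B|A)*P(A) / P(B), P(B) = P(B|A)*P(A) + P(B|not A)*P(not A)
P(B|A)*P(A) = 0.949 * 0.089 = 0.084461
P(B|not A)*P(not A) = 0.211 * 0.911 = 0.192221
P(B) = 0.084461 + 0.192221 = 0.276682
P(A|B) = 0.084461 / 0.276682 ≈ 0.30526380

0.305264


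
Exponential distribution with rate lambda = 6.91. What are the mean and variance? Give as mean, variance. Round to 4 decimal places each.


mean = 1/lam, var = 1/lam^2
mean = 1 / 6.91 = 100/691 ≈ 0.144718
lam^2 = 6.91^2 = 47.7481
var = 1 / 47.7481 ≈ 0.020943

0.1447, 0.0209


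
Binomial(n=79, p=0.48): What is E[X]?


E[X] = n*p = 79 * 0.48 = 37.92

37.92


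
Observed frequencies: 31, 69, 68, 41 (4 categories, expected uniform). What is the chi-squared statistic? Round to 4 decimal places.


chi2 = sum((O-E)^2/E), E = total/4
total = 209, E = 209/4 = 52.25
(31 - 52.25)^2 / 52.25 = 451.5625 / 52.25 = 7225/836 ≈ 8.642344
(69 - 52.25)^2 / 52.25 = 280.5625 / 52.25 = 4489/836 ≈ 5.369617
(68 - 52.25)^2 / 52.25 = 248.0625 / 52.25 = 3969/836 ≈ 4.747608
(41 - 52.25)^2 / 52.25 = 126.5625 / 52.25 = 2025/836 ≈ 2.422249
chi2 = 233/11 ≈ 21.181818

21.1818


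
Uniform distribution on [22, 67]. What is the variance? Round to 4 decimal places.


Var = (b-a)^2 / 12
(b-a)^2 = (67 - 22)^2 = 2025
Var = 2025/12 = 168.75

168.7500


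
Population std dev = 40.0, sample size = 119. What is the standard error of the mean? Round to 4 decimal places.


SE = sigma / sqrt(n)
sqrt(119) ≈ 10.908712
SE = 40.0 / 10.908712 ≈ 3.666794

3.6668


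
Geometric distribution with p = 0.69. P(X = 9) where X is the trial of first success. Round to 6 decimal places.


P = (1-p)^(k-1) * p
(1-p)^(k-1) = 0.31^8 ≈ 0.00008528910
P = 0.00008528910 * 0.69 ≈ 0.00005884948

0.000059


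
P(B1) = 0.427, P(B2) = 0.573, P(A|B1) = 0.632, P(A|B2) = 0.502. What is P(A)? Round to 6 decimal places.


P(A) = P(A|B1)*P(B1) + P(A|B2)*P(B2)
P(A|B1)*P(B1) = 0.632 * 0.427 = 0.269864
P(A|B2)*P(B2) = 0.502 * 0.573 = 0.287646
P(A) = 0.269864 + 0.287646 = 0.55751

0.557510


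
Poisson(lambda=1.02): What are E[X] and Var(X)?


E[X] = Var(X) = lambda = 1.02

1.02, 1.02


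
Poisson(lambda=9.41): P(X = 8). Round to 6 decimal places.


P = e^(-lam) * lam^k / k!
e^(-9.41) ≈ 0.00008190095
lam^k = 9.41^8 ≈ 61477611.680182
k! = 8! = 40320
P = 0.00008190095 * 61477611.680182 / 40320 ≈ 0.124878

0.124878


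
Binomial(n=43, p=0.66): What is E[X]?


E[X] = n*p = 43 * 0.66 = 28.38

28.38


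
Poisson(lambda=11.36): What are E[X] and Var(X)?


E[X] = Var(X) = lambda = 11.36

11.36, 11.36


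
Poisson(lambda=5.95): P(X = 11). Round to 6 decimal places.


P = e^(-lam) * lam^k / k!
e^(-5.95) ≈ 0.002605841
lam^k = 5.95^11 ≈ 330892271.007840
k! = 11! = 39916800
P = 0.002605841 * 330892271.007840 / 39916800 ≈ 0.021601

0.021601


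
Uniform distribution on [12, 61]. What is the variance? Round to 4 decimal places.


Var = (b-a)^2 / 12
(b-a)^2 = (61 - 12)^2 = 2401
Var = 2401/12 ≈ 200.083333

200.0833


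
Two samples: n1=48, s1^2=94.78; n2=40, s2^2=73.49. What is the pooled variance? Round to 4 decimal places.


sp^2 = ((n1-1)*s1^2 + (n2-1)*s2^2)/(n1+n2-2)
(n1-1)*s1^2 = 47 * 94.78 = 4454.66
(n2-1)*s2^2 = 39 * 73.49 = 2866.11
numerator = 4454.66 + 2866.11 = 7320.77
n1+n2-2 = 86
sp^2 = 7320.77 / 86 = 732077/8600 ≈ 85.125233

85.1252


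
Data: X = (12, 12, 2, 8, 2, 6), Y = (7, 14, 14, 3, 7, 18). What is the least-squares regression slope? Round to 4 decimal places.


b = sum((xi-xbar)(yi-ybar)) / sum((xi-xbar)^2)
n = 6, xbar = 42/6 = 7, ybar = 63/6 = 10.5
Sxy = sum((xi-xbar)(yi-ybar)) = -15
Sxx = sum((xi-xbar)^2) = 102
b = Sxy / Sxx = -5/34 ≈ -0.147059

-0.1471


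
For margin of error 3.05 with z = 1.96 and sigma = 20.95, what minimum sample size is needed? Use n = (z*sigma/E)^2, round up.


z*sigma/E = 1.96 * 20.95 / 3.05 = 20531/1525 ≈ 13.462951
(z*sigma/E)^2 ≈ 181.251045
round up: n = 182

182


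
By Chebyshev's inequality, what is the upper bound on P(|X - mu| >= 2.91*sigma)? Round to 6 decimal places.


P <= 1/k^2
k^2 = 2.91^2 = 8.4681
1/k^2 = 1 / 8.4681 ≈ 0.11809024

0.118090


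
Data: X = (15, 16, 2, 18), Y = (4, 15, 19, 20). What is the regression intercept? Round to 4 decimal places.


a = ybar - b*xbar, where b = sum((xi-xbar)(yi-ybar)) / sum((xi-xbar)^2)
n = 4, xbar = 51/4 = 12.75, ybar = 58/4 = 14.5
Sxy = sum((xi-xbar)(yi-ybar)) = -41.5
Sxx = sum((xi-xbar)^2) = 158.75
b = Sxy / Sxx = -166/635 ≈ -0.261417
a = 14.5 - (-0.261417) * 12.75 = 11324/635 ≈ 17.833071

17.8331


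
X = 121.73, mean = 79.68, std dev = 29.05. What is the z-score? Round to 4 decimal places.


z = (X - mu) / sigma
X - mu = 121.73 - 79.68 = 42.05
z = 42.05 / 29.05 = 841/581 ≈ 1.447504

1.4475


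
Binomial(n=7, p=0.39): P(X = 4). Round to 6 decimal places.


P = C(n,k) * p^k * (1-p)^(n-k)
C(7,4) = 35
p^k = 0.39^4 = 0.02313441
(1-p)^(n-k) = 0.61^3 = 0.226981
P = 35 * 0.02313441 * 0.226981 ≈ 0.183788

0.183788


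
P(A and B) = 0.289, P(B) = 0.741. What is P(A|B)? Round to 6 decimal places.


P(A|B) = P(A and B) / P(B) = 0.289 / 0.741 = 289/741 ≈ 0.39001350

0.390013


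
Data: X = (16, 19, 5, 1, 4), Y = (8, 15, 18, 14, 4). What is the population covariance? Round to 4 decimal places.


Cov = (1/n)*sum((xi-xbar)(yi-ybar))
n = 5, xbar = 45/5 = 9, ybar = 59/5 = 11.8
sum((xi-xbar)(yi-ybar)) = 2
Cov = 2 / 5 = 0.4

0.4000


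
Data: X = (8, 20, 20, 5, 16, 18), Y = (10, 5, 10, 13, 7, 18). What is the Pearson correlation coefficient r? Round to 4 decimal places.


r = sum((xi-xbar)(yi-ybar)) / sqrt(sum((xi-xbar)^2) * sum((yi-ybar)^2))
n = 6, xbar = 87/6 = 14.5, ybar = 63/6 = 10.5
Sxy = sum((xi-xbar)(yi-ybar)) = -32.5
Sxx = sum((xi-xbar)^2) = 207.5
Syy = sum((yi-ybar)^2) = 105.5
sqrt(Sxx*Syy) ≈ 147.956919
r = Sxy / sqrt(Sxx*Syy) = -32.5 / 147.956919 ≈ -0.219659

-0.2197


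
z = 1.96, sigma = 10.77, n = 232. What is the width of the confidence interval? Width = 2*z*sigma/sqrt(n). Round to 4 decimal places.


width = 2*z*sigma/sqrt(n)
2*z*sigma = 2 * 1.96 * 10.77 = 42.2184
sqrt(232) ≈ 15.231546
width = 42.2184 / 15.231546 ≈ 2.771774

2.7718


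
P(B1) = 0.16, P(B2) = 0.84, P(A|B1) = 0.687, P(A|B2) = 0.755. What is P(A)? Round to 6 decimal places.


P(A) = P(A|B1)*P(B1) + P(A|B2)*P(B2)
P(A|B1)*P(B1) = 0.687 * 0.16 = 0.10992
P(A|B2)*P(B2) = 0.755 * 0.84 = 0.6342
P(A) = 0.10992 + 0.6342 = 0.74412

0.744120


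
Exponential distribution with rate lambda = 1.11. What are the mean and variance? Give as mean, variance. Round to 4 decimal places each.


mean = 1/lam, var = 1/lam^2
mean = 1 / 1.11 = 100/111 ≈ 0.900901
lam^2 = 1.11^2 = 1.2321
var = 1 / 1.2321 ≈ 0.811622

0.9009, 0.8116


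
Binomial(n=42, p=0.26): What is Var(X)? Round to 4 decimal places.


Var = n*p*(1-p) = 42 * 0.26 * 0.74 = 8.0808

8.0808


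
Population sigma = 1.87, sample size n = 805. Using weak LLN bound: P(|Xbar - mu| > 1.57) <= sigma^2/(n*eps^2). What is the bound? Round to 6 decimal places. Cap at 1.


bound = min(1, sigma^2/(n*eps^2))
sigma^2 = 1.87^2 = 3.4969
n*eps^2 = 805 * 1.57^2 = 805 * 2.4649 = 1984.2445
sigma^2/(n*eps^2) = 3.4969 / 1984.2445 ≈ 0.00176233

0.001762


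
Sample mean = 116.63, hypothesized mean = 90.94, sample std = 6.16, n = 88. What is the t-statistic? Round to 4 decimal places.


t = (xbar - mu0) / (s/sqrt(n))
xbar - mu0 = 116.63 - 90.94 = 25.69
sqrt(88) ≈ 9.38083152
s/sqrt(n) = 6.16 / 9.38083152 ≈ 0.65665821
t = 25.69 / 0.65665821 ≈ 39.122331

39.1223


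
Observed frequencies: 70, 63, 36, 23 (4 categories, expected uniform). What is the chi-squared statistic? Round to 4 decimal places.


chi2 = sum((O-E)^2/E), E = total/4
total = 192, E = 192/4 = 48
(70 - 48)^2 / 48 = 484 / 48 = 121/12 ≈ 10.083333
(63 - 48)^2 / 48 = 225 / 48 = 4.6875
(36 - 48)^2 / 48 = 144 / 48 = 3
(23 - 48)^2 / 48 = 625 / 48 = 625/48 ≈ 13.020833
chi2 = 739/24 ≈ 30.791667

30.7917


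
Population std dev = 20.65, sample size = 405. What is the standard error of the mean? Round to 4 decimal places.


SE = sigma / sqrt(n)
sqrt(405) ≈ 20.124612
SE = 20.65 / 20.124612 ≈ 1.026107

1.0261


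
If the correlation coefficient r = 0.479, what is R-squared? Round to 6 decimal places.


R^2 = r^2 = (0.479)^2 = 0.229441

0.229441


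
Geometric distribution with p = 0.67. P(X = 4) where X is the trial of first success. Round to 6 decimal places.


P = (1-p)^(k-1) * p
(1-p)^(k-1) = 0.33^3 = 0.035937
P = 0.035937 * 0.67 = 0.02407779

0.024078


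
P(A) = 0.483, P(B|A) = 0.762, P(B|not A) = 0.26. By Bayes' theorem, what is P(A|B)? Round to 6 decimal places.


P(A|B) = P(B|A)*P(A) / P(B), P(B) = P(B|A)*P(A) + P(B|not A)*P(not A)
P(B|A)*P(A) = 0.762 * 0.483 = 0.368046
P(B|not A)*P(not A) = 0.26 * 0.517 = 0.13442
P(B) = 0.368046 + 0.13442 = 0.502466
P(A|B) = 0.368046 / 0.502466 ≈ 0.73247941

0.732479


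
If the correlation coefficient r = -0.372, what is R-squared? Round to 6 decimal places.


R^2 = r^2 = (-0.372)^2 = 0.138384

0.138384


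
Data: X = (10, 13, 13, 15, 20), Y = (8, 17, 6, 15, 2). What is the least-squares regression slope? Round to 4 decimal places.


b = sum((xi-xbar)(yi-ybar)) / sum((xi-xbar)^2)
n = 5, xbar = 71/5 = 14.2, ybar = 48/5 = 9.6
Sxy = sum((xi-xbar)(yi-ybar)) = -37.6
Sxx = sum((xi-xbar)^2) = 54.8
b = Sxy / Sxx = -94/137 ≈ -0.686131

-0.6861


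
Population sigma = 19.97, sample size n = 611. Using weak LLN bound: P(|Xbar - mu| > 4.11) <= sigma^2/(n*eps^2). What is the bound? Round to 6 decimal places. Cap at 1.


bound = min(1, sigma^2/(n*eps^2))
sigma^2 = 19.97^2 = 398.8009
n*eps^2 = 611 * 4.11^2 = 611 * 16.8921 = 10321.0731
sigma^2/(n*eps^2) = 398.8009 / 10321.0731 ≈ 0.03863948

0.038639


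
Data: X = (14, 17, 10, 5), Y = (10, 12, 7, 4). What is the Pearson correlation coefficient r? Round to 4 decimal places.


r = sum((xi-xbar)(yi-ybar)) / sqrt(sum((xi-xbar)^2) * sum((yi-ybar)^2))
n = 4, xbar = 46/4 = 11.5, ybar = 33/4 = 8.25
Sxy = sum((xi-xbar)(yi-ybar)) = 54.5
Sxx = sum((xi-xbar)^2) = 81
Syy = sum((yi-ybar)^2) = 36.75
sqrt(Sxx*Syy) ≈ 54.559600
r = Sxy / sqrt(Sxx*Syy) = 54.5 / 54.559600 ≈ 0.998908

0.9989


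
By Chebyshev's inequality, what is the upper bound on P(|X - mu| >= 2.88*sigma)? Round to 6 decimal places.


P <= 1/k^2
k^2 = 2.88^2 = 8.2944
1/k^2 = 1 / 8.2944 = 625/5184 ≈ 0.12056327

0.120563


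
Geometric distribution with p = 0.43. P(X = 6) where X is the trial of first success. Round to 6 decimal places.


P = (1-p)^(k-1) * p
(1-p)^(k-1) = 0.57^5 ≈ 0.06016921
P = 0.06016921 * 0.43 ≈ 0.02587276

0.025873


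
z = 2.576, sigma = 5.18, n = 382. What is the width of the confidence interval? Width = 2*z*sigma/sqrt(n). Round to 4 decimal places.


width = 2*z*sigma/sqrt(n)
2*z*sigma = 2 * 2.576 * 5.18 = 26.68736
sqrt(382) ≈ 19.544820
width = 26.68736 / 19.544820 ≈ 1.365444

1.3654


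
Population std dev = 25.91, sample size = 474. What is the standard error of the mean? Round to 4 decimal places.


SE = sigma / sqrt(n)
sqrt(474) ≈ 21.771541
SE = 25.91 / 21.771541 ≈ 1.190086

1.1901


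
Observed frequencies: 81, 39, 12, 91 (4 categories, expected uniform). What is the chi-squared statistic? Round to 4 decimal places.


chi2 = sum((O-E)^2/E), E = total/4
total = 223, E = 223/4 = 55.75
(81 - 55.75)^2 / 55.75 = 637.5625 / 55.75 = 10201/892 ≈ 11.436099
(39 - 55.75)^2 / 55.75 = 280.5625 / 55.75 = 4489/892 ≈ 5.032511
(12 - 55.75)^2 / 55.75 = 1914.0625 / 55.75 = 30625/892 ≈ 34.332960
(91 - 55.75)^2 / 55.75 = 1242.5625 / 55.75 = 19881/892 ≈ 22.288117
chi2 = 16299/223 ≈ 73.089686

73.0897


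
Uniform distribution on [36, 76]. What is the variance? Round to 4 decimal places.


Var = (b-a)^2 / 12
(b-a)^2 = (76 - 36)^2 = 1600
Var = 1600/12 ≈ 133.333333

133.3333


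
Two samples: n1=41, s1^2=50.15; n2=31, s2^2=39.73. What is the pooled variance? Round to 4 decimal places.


sp^2 = ((n1-1)*s1^2 + (n2-1)*s2^2)/(n1+n2-2)
(n1-1)*s1^2 = 40 * 50.15 = 2006
(n2-1)*s2^2 = 30 * 39.73 = 1191.9
numerator = 2006 + 1191.9 = 3197.9
n1+n2-2 = 70
sp^2 = 3197.9 / 70 = 31979/700 ≈ 45.684286

45.6843


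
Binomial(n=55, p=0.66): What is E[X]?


E[X] = n*p = 55 * 0.66 = 36.3

36.3


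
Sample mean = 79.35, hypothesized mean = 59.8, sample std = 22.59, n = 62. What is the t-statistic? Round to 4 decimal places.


t = (xbar - mu0) / (s/sqrt(n))
xbar - mu0 = 79.35 - 59.8 = 19.55
sqrt(62) ≈ 7.87400787
s/sqrt(n) = 22.59 / 7.87400787 ≈ 2.86893287
t = 19.55 / 2.86893287 ≈ 6.814380

6.8144


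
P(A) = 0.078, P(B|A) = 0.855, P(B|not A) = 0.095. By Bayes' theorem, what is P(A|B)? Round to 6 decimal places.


P(A|B) = P(B|A)*P(A) / P(B), P(B) = P(B|A)*P(A) + P(B|not A)*P(not A)
P(B|A)*P(A) = 0.855 * 0.078 = 0.06669
P(B|not A)*P(not A) = 0.095 * 0.922 = 0.08759
P(B) = 0.06669 + 0.08759 = 0.15428
P(A|B) = 0.06669 / 0.15428 = 351/812 ≈ 0.43226601

0.432266


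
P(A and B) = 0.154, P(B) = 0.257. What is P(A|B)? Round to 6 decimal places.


P(A|B) = P(A and B) / P(B) = 0.154 / 0.257 = 154/257 ≈ 0.59922179

0.599222


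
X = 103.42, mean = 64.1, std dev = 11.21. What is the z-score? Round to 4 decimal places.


z = (X - mu) / sigma
X - mu = 103.42 - 64.1 = 39.32
z = 39.32 / 11.21 = 3932/1121 ≈ 3.507583

3.5076


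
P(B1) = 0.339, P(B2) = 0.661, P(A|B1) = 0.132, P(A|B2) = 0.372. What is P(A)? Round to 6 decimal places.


P(A) = P(A|B1)*P(B1) + P(A|B2)*P(B2)
P(A|B1)*P(B1) = 0.132 * 0.339 = 0.044748
P(A|B2)*P(B2) = 0.372 * 0.661 = 0.245892
P(A) = 0.044748 + 0.245892 = 0.29064

0.290640


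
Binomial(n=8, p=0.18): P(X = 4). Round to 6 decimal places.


P = C(n,k) * p^k * (1-p)^(n-k)
C(8,4) = 70
p^k = 0.18^4 = 0.00104976
(1-p)^(n-k) = 0.82^4 ≈ 0.4521218
P = 70 * 0.00104976 * 0.4521218 ≈ 0.033223

0.033223


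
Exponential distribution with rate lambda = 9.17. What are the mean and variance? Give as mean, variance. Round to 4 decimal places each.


mean = 1/lam, var = 1/lam^2
mean = 1 / 9.17 = 100/917 ≈ 0.109051
lam^2 = 9.17^2 = 84.0889
var = 1 / 84.0889 ≈ 0.011892

0.1091, 0.0119


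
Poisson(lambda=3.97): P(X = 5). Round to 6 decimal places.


P = e^(-lam) * lam^k / k!
e^(-3.97) ≈ 0.01887343
lam^k = 3.97^5 ≈ 986.171696
k! = 5! = 120
P = 0.01887343 * 986.171696 / 120 ≈ 0.155104

0.155104


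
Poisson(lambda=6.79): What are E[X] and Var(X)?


E[X] = Var(X) = lambda = 6.79

6.79, 6.79


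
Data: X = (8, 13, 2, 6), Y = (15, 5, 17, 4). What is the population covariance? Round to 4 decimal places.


Cov = (1/n)*sum((xi-xbar)(yi-ybar))
n = 4, xbar = 29/4 = 7.25, ybar = 41/4 = 10.25
sum((xi-xbar)(yi-ybar)) = -54.25
Cov = -54.25 / 4 = -13.5625

-13.5625


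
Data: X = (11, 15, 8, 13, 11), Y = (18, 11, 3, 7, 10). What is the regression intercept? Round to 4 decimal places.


a = ybar - b*xbar, where b = sum((xi-xbar)(yi-ybar)) / sum((xi-xbar)^2)
n = 5, xbar = 58/5 = 11.6, ybar = 49/5 = 9.8
Sxy = sum((xi-xbar)(yi-ybar)) = 19.6
Sxx = sum((xi-xbar)^2) = 27.2
b = Sxy / Sxx = 49/68 ≈ 0.720588
a = 9.8 - 0.720588 * 11.6 = 49/34 ≈ 1.441176

1.4412


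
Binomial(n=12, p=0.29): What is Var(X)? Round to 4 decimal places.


Var = n*p*(1-p) = 12 * 0.29 * 0.71 = 2.4708

2.4708


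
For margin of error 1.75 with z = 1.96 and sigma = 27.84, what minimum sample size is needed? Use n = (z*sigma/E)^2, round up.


z*sigma/E = 1.96 * 27.84 / 1.75 = 31.1808
(z*sigma/E)^2 ≈ 972.242289
round up: n = 973

973


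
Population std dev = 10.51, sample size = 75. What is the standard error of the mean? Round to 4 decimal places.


SE = sigma / sqrt(n)
sqrt(75) ≈ 8.660254
SE = 10.51 / 8.660254 ≈ 1.213590

1.2136


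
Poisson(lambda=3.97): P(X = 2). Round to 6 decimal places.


P = e^(-lam) * lam^k / k!
e^(-3.97) ≈ 0.01887343
lam^k = 3.97^2 = 15.7609
k! = 2! = 2
P = 0.01887343 * 15.7609 / 2 ≈ 0.148731

0.148731


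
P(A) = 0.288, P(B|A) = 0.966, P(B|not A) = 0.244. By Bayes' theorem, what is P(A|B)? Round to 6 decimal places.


P(A|B) = P(B|A)*P(A) / P(B), P(B) = P(B|A)*P(A) + P(B|not A)*P(not A)
P(B|A)*P(A) = 0.966 * 0.288 = 0.278208
P(B|not A)*P(not A) = 0.244 * 0.712 = 0.173728
P(B) = 0.278208 + 0.173728 = 0.451936
P(A|B) = 0.278208 / 0.451936 ≈ 0.61559159

0.615592


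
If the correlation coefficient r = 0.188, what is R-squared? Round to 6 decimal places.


R^2 = r^2 = (0.188)^2 = 0.035344

0.035344


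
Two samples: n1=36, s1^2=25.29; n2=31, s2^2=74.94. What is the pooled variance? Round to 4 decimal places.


sp^2 = ((n1-1)*s1^2 + (n2-1)*s2^2)/(n1+n2-2)
(n1-1)*s1^2 = 35 * 25.29 = 885.15
(n2-1)*s2^2 = 30 * 74.94 = 2248.2
numerator = 885.15 + 2248.2 = 3133.35
n1+n2-2 = 65
sp^2 = 3133.35 / 65 = 62667/1300 ≈ 48.205385

48.2054


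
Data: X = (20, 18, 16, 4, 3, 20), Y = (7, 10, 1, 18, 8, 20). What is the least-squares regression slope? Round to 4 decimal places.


b = sum((xi-xbar)(yi-ybar)) / sum((xi-xbar)^2)
n = 6, xbar = 81/6 = 13.5, ybar = 64/6 = 32/3 ≈ 10.666667
Sxy = sum((xi-xbar)(yi-ybar)) = -32
Sxx = sum((xi-xbar)^2) = 311.5
b = Sxy / Sxx = -64/623 ≈ -0.102729

-0.1027


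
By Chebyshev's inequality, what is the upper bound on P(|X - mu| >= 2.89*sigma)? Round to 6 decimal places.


P <= 1/k^2
k^2 = 2.89^2 = 8.3521
1/k^2 = 1 / 8.3521 ≈ 0.11973037

0.119730


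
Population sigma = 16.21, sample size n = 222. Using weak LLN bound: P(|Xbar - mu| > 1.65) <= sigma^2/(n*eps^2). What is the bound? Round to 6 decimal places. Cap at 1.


bound = min(1, sigma^2/(n*eps^2))
sigma^2 = 16.21^2 = 262.7641
n*eps^2 = 222 * 1.65^2 = 222 * 2.7225 = 604.395
sigma^2/(n*eps^2) = 262.7641 / 604.395 ≈ 0.43475558

0.434756


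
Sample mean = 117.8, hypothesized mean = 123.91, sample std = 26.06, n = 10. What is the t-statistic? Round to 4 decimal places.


t = (xbar - mu0) / (s/sqrt(n))
xbar - mu0 = 117.8 - 123.91 = -6.11
sqrt(10) ≈ 3.16227766
s/sqrt(n) = 26.06 / 3.16227766 ≈ 8.24089558
t = -6.11 / 8.24089558 ≈ -0.741424

-0.7414


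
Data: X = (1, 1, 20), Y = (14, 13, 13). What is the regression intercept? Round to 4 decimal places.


a = ybar - b*xbar, where b = sum((xi-xbar)(yi-ybar)) / sum((xi-xbar)^2)
n = 3, xbar = 22/3 ≈ 7.333333, ybar = 40/3 ≈ 13.333333
Sxy = sum((xi-xbar)(yi-ybar)) = -19/3 ≈ -6.333333
Sxx = sum((xi-xbar)^2) = 722/3 ≈ 240.666667
b = Sxy / Sxx = -1/38 ≈ -0.026316
a = 13.333333 - (-0.026316) * 7.333333 = 257/19 ≈ 13.526316

13.5263


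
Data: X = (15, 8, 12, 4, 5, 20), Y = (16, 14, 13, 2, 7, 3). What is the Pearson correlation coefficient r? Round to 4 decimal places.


r = sum((xi-xbar)(yi-ybar)) / sqrt(sum((xi-xbar)^2) * sum((yi-ybar)^2))
n = 6, xbar = 64/6 = 32/3 ≈ 10.666667, ybar = 55/6 ≈ 9.166667
Sxy = sum((xi-xbar)(yi-ybar)) = 73/3 ≈ 24.333333
Sxx = sum((xi-xbar)^2) = 574/3 ≈ 191.333333
Syy = sum((yi-ybar)^2) = 1073/6 ≈ 178.833333
sqrt(Sxx*Syy) ≈ 184.977776
r = Sxy / sqrt(Sxx*Syy) = 24.333333 / 184.977776 ≈ 0.131547

0.1315


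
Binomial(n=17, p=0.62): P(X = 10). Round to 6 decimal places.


P = C(n,k) * p^k * (1-p)^(n-k)
C(17,10) = 19448
p^k = 0.62^10 ≈ 0.008392994
(1-p)^(n-k) = 0.38^7 ≈ 0.001144156
P = 19448 * 0.008392994 * 0.001144156 ≈ 0.186757

0.186757


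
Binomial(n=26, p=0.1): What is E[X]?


E[X] = n*p = 26 * 0.1 = 2.6

2.6


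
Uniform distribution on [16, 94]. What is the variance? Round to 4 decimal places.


Var = (b-a)^2 / 12
(b-a)^2 = (94 - 16)^2 = 6084
Var = 6084/12 = 507

507.0000


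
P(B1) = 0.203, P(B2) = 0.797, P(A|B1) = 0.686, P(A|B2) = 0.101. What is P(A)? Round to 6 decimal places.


P(A) = P(A|B1)*P(B1) + P(A|B2)*P(B2)
P(A|B1)*P(B1) = 0.686 * 0.203 = 0.139258
P(A|B2)*P(B2) = 0.101 * 0.797 = 0.080497
P(A) = 0.139258 + 0.080497 = 0.219755

0.219755


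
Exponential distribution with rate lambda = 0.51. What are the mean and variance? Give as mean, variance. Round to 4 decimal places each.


mean = 1/lam, var = 1/lam^2
mean = 1 / 0.51 = 100/51 ≈ 1.960784
lam^2 = 0.51^2 = 0.2601
var = 1 / 0.2601 = 10000/2601 ≈ 3.844675

1.9608, 3.8447


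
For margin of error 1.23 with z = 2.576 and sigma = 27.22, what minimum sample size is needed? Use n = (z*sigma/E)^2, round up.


z*sigma/E = 2.576 * 27.22 / 1.23 ≈ 57.007089
(z*sigma/E)^2 ≈ 3249.808245
round up: n = 3250

3250


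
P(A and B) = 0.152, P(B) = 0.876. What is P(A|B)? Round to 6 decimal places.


P(A|B) = P(A and B) / P(B) = 0.152 / 0.876 = 38/219 ≈ 0.17351598

0.173516


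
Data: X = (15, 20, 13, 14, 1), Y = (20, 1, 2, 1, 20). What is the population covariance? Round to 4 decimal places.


Cov = (1/n)*sum((xi-xbar)(yi-ybar))
n = 5, xbar = 63/5 = 12.6, ybar = 44/5 = 8.8
sum((xi-xbar)(yi-ybar)) = -174.4
Cov = -174.4 / 5 = -34.88

-34.8800


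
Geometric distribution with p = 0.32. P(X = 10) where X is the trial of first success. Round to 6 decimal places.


P = (1-p)^(k-1) * p
(1-p)^(k-1) = 0.68^9 ≈ 0.03108710
P = 0.03108710 * 0.32 ≈ 0.009947872

0.009948


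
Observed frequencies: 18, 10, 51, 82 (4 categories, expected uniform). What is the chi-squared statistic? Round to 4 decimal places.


chi2 = sum((O-E)^2/E), E = total/4
total = 161, E = 161/4 = 40.25
(18 - 40.25)^2 / 40.25 = 495.0625 / 40.25 = 7921/644 ≈ 12.299689
(10 - 40.25)^2 / 40.25 = 915.0625 / 40.25 = 14641/644 ≈ 22.734472
(51 - 40.25)^2 / 40.25 = 115.5625 / 40.25 = 1849/644 ≈ 2.871118
(82 - 40.25)^2 / 40.25 = 1743.0625 / 40.25 = 27889/644 ≈ 43.305901
chi2 = 13075/161 ≈ 81.211180

81.2112


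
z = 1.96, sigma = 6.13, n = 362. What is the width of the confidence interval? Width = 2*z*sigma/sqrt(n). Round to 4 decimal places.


width = 2*z*sigma/sqrt(n)
2*z*sigma = 2 * 1.96 * 6.13 = 24.0296
sqrt(362) ≈ 19.026298
width = 24.0296 / 19.026298 ≈ 1.262968

1.2630


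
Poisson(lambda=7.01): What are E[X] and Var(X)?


E[X] = Var(X) = lambda = 7.01

7.01, 7.01


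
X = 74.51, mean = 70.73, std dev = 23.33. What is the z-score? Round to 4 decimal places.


z = (X - mu) / sigma
X - mu = 74.51 - 70.73 = 3.78
z = 3.78 / 23.33 = 378/2333 ≈ 0.162023

0.1620


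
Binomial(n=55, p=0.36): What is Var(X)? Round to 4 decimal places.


Var = n*p*(1-p) = 55 * 0.36 * 0.64 = 12.672

12.6720


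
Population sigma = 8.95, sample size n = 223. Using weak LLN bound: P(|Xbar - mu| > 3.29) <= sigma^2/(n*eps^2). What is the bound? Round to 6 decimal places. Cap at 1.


bound = min(1, sigma^2/(n*eps^2))
sigma^2 = 8.95^2 = 80.1025
n*eps^2 = 223 * 3.29^2 = 223 * 10.8241 = 2413.7743
sigma^2/(n*eps^2) = 80.1025 / 2413.7743 ≈ 0.03318558

0.033186


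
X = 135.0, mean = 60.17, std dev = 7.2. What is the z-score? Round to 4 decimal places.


z = (X - mu) / sigma
X - mu = 135.0 - 60.17 = 74.83
z = 74.83 / 7.2 = 7483/720 ≈ 10.393056

10.3931


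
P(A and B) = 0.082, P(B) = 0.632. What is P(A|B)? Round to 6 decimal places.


P(A|B) = P(A and B) / P(B) = 0.082 / 0.632 = 41/316 ≈ 0.12974684

0.129747


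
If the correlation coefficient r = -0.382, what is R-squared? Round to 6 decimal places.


R^2 = r^2 = (-0.382)^2 = 0.145924

0.145924


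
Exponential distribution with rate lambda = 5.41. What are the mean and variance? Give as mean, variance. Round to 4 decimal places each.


mean = 1/lam, var = 1/lam^2
mean = 1 / 5.41 = 100/541 ≈ 0.184843
lam^2 = 5.41^2 = 29.2681
var = 1 / 29.2681 ≈ 0.034167

0.1848, 0.0342


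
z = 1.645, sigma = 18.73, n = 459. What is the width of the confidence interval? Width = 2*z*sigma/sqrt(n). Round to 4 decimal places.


width = 2*z*sigma/sqrt(n)
2*z*sigma = 2 * 1.645 * 18.73 = 61.6217
sqrt(459) ≈ 21.424285
width = 61.6217 / 21.424285 ≈ 2.876255

2.8763


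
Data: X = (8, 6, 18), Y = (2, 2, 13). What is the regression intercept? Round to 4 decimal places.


a = ybar - b*xbar, where b = sum((xi-xbar)(yi-ybar)) / sum((xi-xbar)^2)
n = 3, xbar = 32/3 ≈ 10.666667, ybar = 17/3 ≈ 5.666667
Sxy = sum((xi-xbar)(yi-ybar)) = 242/3 ≈ 80.666667
Sxx = sum((xi-xbar)^2) = 248/3 ≈ 82.666667
b = Sxy / Sxx = 121/124 ≈ 0.975806
a = 5.666667 - 0.975806 * 10.666667 = -147/31 ≈ -4.741935

-4.7419


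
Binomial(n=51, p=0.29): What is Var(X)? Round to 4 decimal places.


Var = n*p*(1-p) = 51 * 0.29 * 0.71 = 10.5009

10.5009


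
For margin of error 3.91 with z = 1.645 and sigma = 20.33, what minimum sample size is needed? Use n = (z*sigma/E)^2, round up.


z*sigma/E = 1.645 * 20.33 / 3.91 ≈ 8.553159
(z*sigma/E)^2 ≈ 73.156521
round up: n = 74

74


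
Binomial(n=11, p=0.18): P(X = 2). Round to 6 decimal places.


P = C(n,k) * p^k * (1-p)^(n-k)
C(11,2) = 55
p^k = 0.18^2 = 0.0324
(1-p)^(n-k) = 0.82^9 ≈ 0.1676196
P = 55 * 0.0324 * 0.1676196 ≈ 0.298698

0.298698


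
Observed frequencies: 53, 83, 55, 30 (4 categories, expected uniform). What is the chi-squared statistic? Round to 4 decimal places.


chi2 = sum((O-E)^2/E), E = total/4
total = 221, E = 221/4 = 55.25
(53 - 55.25)^2 / 55.25 = 5.0625 / 55.25 = 81/884 ≈ 0.091629
(83 - 55.25)^2 / 55.25 = 770.0625 / 55.25 = 12321/884 ≈ 13.937783
(55 - 55.25)^2 / 55.25 = 0.0625 / 55.25 = 1/884 ≈ 0.001131
(30 - 55.25)^2 / 55.25 = 637.5625 / 55.25 = 10201/884 ≈ 11.539593
chi2 = 5651/221 ≈ 25.570136

25.5701


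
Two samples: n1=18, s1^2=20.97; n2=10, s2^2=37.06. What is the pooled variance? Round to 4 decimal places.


sp^2 = ((n1-1)*s1^2 + (n2-1)*s2^2)/(n1+n2-2)
(n1-1)*s1^2 = 17 * 20.97 = 356.49
(n2-1)*s2^2 = 9 * 37.06 = 333.54
numerator = 356.49 + 333.54 = 690.03
n1+n2-2 = 26
sp^2 = 690.03 / 26 = 69003/2600 ≈ 26.539615

26.5396


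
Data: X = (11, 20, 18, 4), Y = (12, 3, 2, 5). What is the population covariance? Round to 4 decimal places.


Cov = (1/n)*sum((xi-xbar)(yi-ybar))
n = 4, xbar = 53/4 = 13.25, ybar = 22/4 = 5.5
sum((xi-xbar)(yi-ybar)) = -43.5
Cov = -43.5 / 4 = -10.875

-10.8750


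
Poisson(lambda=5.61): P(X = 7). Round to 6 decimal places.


P = e^(-lam) * lam^k / k!
e^(-5.61) ≈ 0.003661069
lam^k = 5.61^7 ≈ 174879.953365
k! = 7! = 5040
P = 0.003661069 * 174879.953365 / 5040 ≈ 0.127033

0.127033


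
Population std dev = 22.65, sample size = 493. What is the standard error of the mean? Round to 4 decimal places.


SE = sigma / sqrt(n)
sqrt(493) ≈ 22.203603
SE = 22.65 / 22.203603 ≈ 1.020105

1.0201


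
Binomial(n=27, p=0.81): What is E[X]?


E[X] = n*p = 27 * 0.81 = 21.87

21.87


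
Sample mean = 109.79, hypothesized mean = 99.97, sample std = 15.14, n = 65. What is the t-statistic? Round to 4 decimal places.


t = (xbar - mu0) / (s/sqrt(n))
xbar - mu0 = 109.79 - 99.97 = 9.82
sqrt(65) ≈ 8.06225775
s/sqrt(n) = 15.14 / 8.06225775 ≈ 1.87788588
t = 9.82 / 1.87788588 ≈ 5.229285

5.2293


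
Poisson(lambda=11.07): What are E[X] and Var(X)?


E[X] = Var(X) = lambda = 11.07

11.07, 11.07


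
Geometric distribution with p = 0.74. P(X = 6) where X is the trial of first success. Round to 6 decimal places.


P = (1-p)^(k-1) * p
(1-p)^(k-1) = 0.26^5 ≈ 0.001188138
P = 0.001188138 * 0.74 ≈ 0.0008792218

0.000879


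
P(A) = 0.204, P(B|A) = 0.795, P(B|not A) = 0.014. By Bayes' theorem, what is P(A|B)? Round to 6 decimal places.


P(A|B) = P(B|A)*P(A) / P(B), P(B) = P(B|A)*P(A) + P(B|not A)*P(not A)
P(B|A)*P(A) = 0.795 * 0.204 = 0.16218
P(B|not A)*P(not A) = 0.014 * 0.796 = 0.011144
P(B) = 0.16218 + 0.011144 = 0.173324
P(A|B) = 0.16218 / 0.173324 ≈ 0.93570423

0.935704


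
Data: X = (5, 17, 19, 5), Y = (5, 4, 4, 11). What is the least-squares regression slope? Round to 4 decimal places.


b = sum((xi-xbar)(yi-ybar)) / sum((xi-xbar)^2)
n = 4, xbar = 46/4 = 11.5, ybar = 24/4 = 6
Sxy = sum((xi-xbar)(yi-ybar)) = -52
Sxx = sum((xi-xbar)^2) = 171
b = Sxy / Sxx = -52/171 ≈ -0.304094

-0.3041


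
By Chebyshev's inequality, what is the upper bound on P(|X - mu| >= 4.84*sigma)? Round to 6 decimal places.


P <= 1/k^2
k^2 = 4.84^2 = 23.4256
1/k^2 = 1 / 23.4256 ≈ 0.04268834

0.042688


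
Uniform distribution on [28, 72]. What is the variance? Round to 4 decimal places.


Var = (b-a)^2 / 12
(b-a)^2 = (72 - 28)^2 = 1936
Var = 1936/12 ≈ 161.333333

161.3333


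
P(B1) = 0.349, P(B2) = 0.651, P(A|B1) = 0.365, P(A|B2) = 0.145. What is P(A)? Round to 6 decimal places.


P(A) = P(A|B1)*P(B1) + P(A|B2)*P(B2)
P(A|B1)*P(B1) = 0.365 * 0.349 = 0.127385
P(A|B2)*P(B2) = 0.145 * 0.651 = 0.094395
P(A) = 0.127385 + 0.094395 = 0.22178

0.221780


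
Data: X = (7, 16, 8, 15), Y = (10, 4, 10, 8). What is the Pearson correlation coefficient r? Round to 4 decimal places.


r = sum((xi-xbar)(yi-ybar)) / sqrt(sum((xi-xbar)^2) * sum((yi-ybar)^2))
n = 4, xbar = 46/4 = 11.5, ybar = 32/4 = 8
Sxy = sum((xi-xbar)(yi-ybar)) = -34
Sxx = sum((xi-xbar)^2) = 65
Syy = sum((yi-ybar)^2) = 24
sqrt(Sxx*Syy) ≈ 39.496835
r = Sxy / sqrt(Sxx*Syy) = -34 / 39.496835 ≈ -0.860828

-0.8608


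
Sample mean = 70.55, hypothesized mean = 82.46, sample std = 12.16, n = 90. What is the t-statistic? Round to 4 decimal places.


t = (xbar - mu0) / (s/sqrt(n))
xbar - mu0 = 70.55 - 82.46 = -11.91
sqrt(90) ≈ 9.48683298
s/sqrt(n) = 12.16 / 9.48683298 ≈ 1.28177654
t = -11.91 / 1.28177654 ≈ -9.291791

-9.2918


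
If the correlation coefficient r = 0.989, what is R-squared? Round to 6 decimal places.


R^2 = r^2 = (0.989)^2 = 0.978121

0.978121


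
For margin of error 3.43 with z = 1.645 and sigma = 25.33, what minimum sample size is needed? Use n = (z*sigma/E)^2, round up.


z*sigma/E = 1.645 * 25.33 / 3.43 = 119051/9800 ≈ 12.148061
(z*sigma/E)^2 ≈ 147.575392
round up: n = 148

148


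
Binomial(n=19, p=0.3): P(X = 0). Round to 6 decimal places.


P = C(n,k) * p^k * (1-p)^(n-k)
C(19,0) = 1
p^k = 0.3^0 = 1
(1-p)^(n-k) = 0.7^19 ≈ 0.001139890
P = 1 * 1 * 0.001139890 ≈ 0.001140

0.001140


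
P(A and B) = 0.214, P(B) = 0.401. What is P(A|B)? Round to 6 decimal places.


P(A|B) = P(A and B) / P(B) = 0.214 / 0.401 = 214/401 ≈ 0.53366584

0.533666


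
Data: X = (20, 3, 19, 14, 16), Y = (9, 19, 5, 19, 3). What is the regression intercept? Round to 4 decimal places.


a = ybar - b*xbar, where b = sum((xi-xbar)(yi-ybar)) / sum((xi-xbar)^2)
n = 5, xbar = 72/5 = 14.4, ybar = 55/5 = 11
Sxy = sum((xi-xbar)(yi-ybar)) = -146
Sxx = sum((xi-xbar)^2) = 185.2
b = Sxy / Sxx = -365/463 ≈ -0.788337
a = 11 - (-0.788337) * 14.4 = 10349/463 ≈ 22.352052

22.3521


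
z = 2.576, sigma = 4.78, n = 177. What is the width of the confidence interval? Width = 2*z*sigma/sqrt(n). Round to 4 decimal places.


width = 2*z*sigma/sqrt(n)
2*z*sigma = 2 * 2.576 * 4.78 = 24.62656
sqrt(177) ≈ 13.304135
width = 24.62656 / 13.304135 ≈ 1.851046

1.8510


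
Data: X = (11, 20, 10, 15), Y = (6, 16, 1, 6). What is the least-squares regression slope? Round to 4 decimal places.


b = sum((xi-xbar)(yi-ybar)) / sum((xi-xbar)^2)
n = 4, xbar = 56/4 = 14, ybar = 29/4 = 7.25
Sxy = sum((xi-xbar)(yi-ybar)) = 80
Sxx = sum((xi-xbar)^2) = 62
b = Sxy / Sxx = 40/31 ≈ 1.290323

1.2903


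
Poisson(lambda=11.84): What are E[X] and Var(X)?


E[X] = Var(X) = lambda = 11.84

11.84, 11.84


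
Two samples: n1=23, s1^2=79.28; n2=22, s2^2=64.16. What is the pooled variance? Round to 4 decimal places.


sp^2 = ((n1-1)*s1^2 + (n2-1)*s2^2)/(n1+n2-2)
(n1-1)*s1^2 = 22 * 79.28 = 1744.16
(n2-1)*s2^2 = 21 * 64.16 = 1347.36
numerator = 1744.16 + 1347.36 = 3091.52
n1+n2-2 = 43
sp^2 = 3091.52 / 43 = 77288/1075 ≈ 71.895814

71.8958


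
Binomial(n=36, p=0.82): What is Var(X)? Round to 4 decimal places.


Var = n*p*(1-p) = 36 * 0.82 * 0.18 = 5.3136

5.3136


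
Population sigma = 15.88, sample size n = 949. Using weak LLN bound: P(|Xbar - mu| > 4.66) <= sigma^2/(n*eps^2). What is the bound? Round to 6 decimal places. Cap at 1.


bound = min(1, sigma^2/(n*eps^2))
sigma^2 = 15.88^2 = 252.1744
n*eps^2 = 949 * 4.66^2 = 949 * 21.7156 = 20608.1044
sigma^2/(n*eps^2) = 252.1744 / 20608.1044 ≈ 0.01223666

0.012237


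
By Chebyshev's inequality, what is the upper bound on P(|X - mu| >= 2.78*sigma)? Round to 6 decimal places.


P <= 1/k^2
k^2 = 2.78^2 = 7.7284
1/k^2 = 1 / 7.7284 ≈ 0.12939289

0.129393


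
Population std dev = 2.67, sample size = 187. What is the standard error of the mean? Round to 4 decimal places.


SE = sigma / sqrt(n)
sqrt(187) ≈ 13.674794
SE = 2.67 / 13.674794 ≈ 0.195250

0.1952


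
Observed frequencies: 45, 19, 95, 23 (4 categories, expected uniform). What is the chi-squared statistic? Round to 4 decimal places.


chi2 = sum((O-E)^2/E), E = total/4
total = 182, E = 182/4 = 45.5
(45 - 45.5)^2 / 45.5 = 0.25 / 45.5 = 1/182 ≈ 0.005495
(19 - 45.5)^2 / 45.5 = 702.25 / 45.5 = 2809/182 ≈ 15.434066
(95 - 45.5)^2 / 45.5 = 2450.25 / 45.5 = 9801/182 ≈ 53.851648
(23 - 45.5)^2 / 45.5 = 506.25 / 45.5 = 2025/182 ≈ 11.126374
chi2 = 7318/91 ≈ 80.417582

80.4176


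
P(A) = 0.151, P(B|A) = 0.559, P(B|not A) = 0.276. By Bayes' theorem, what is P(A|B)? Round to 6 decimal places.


P(A|B) = P(B|A)*P(A) / P(B), P(B) = P(B|A)*P(A) + P(B|not A)*P(not A)
P(B|A)*P(A) = 0.559 * 0.151 = 0.084409
P(B|not A)*P(not A) = 0.276 * 0.849 = 0.234324
P(B) = 0.084409 + 0.234324 = 0.318733
P(A|B) = 0.084409 / 0.318733 ≈ 0.26482667

0.264827


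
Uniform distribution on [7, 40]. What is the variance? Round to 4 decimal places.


Var = (b-a)^2 / 12
(b-a)^2 = (40 - 7)^2 = 1089
Var = 1089/12 = 90.75

90.7500


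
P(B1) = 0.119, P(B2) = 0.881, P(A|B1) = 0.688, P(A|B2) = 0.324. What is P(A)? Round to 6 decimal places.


P(A) = P(A|B1)*P(B1) + P(A|B2)*P(B2)
P(A|B1)*P(B1) = 0.688 * 0.119 = 0.081872
P(A|B2)*P(B2) = 0.324 * 0.881 = 0.285444
P(A) = 0.081872 + 0.285444 = 0.367316

0.367316


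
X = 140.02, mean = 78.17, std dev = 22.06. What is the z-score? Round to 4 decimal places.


z = (X - mu) / sigma
X - mu = 140.02 - 78.17 = 61.85
z = 61.85 / 22.06 = 6185/2206 ≈ 2.803717

2.8037


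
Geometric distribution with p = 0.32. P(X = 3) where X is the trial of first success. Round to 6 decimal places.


P = (1-p)^(k-1) * p
(1-p)^(k-1) = 0.68^2 = 0.4624
P = 0.4624 * 0.32 = 0.147968

0.147968


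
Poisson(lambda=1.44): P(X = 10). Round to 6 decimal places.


P = e^(-lam) * lam^k / k!
e^(-1.44) ≈ 0.2369278
lam^k = 1.44^10 ≈ 38.337600
k! = 10! = 3628800
P = 0.2369278 * 38.337600 / 3628800 ≈ 0.000003

0.000003


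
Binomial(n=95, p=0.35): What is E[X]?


E[X] = n*p = 95 * 0.35 = 33.25

33.25


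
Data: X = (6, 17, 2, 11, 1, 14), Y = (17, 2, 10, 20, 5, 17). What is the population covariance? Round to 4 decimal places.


Cov = (1/n)*sum((xi-xbar)(yi-ybar))
n = 6, xbar = 51/6 = 8.5, ybar = 71/6 ≈ 11.833333
sum((xi-xbar)(yi-ybar)) = 15.5
Cov = 15.5 / 6 = 31/12 ≈ 2.583333

2.5833


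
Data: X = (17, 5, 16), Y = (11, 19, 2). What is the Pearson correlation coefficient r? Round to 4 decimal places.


r = sum((xi-xbar)(yi-ybar)) / sqrt(sum((xi-xbar)^2) * sum((yi-ybar)^2))
n = 3, xbar = 38/3 ≈ 12.666667, ybar = 32/3 ≈ 10.666667
Sxy = sum((xi-xbar)(yi-ybar)) = -274/3 ≈ -91.333333
Sxx = sum((xi-xbar)^2) = 266/3 ≈ 88.666667
Syy = sum((yi-ybar)^2) = 434/3 ≈ 144.666667
sqrt(Sxx*Syy) ≈ 113.256837
r = Sxy / sqrt(Sxx*Syy) = -91.333333 / 113.256837 ≈ -0.806427

-0.8064


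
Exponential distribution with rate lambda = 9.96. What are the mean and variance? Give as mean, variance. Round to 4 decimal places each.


mean = 1/lam, var = 1/lam^2
mean = 1 / 9.96 = 25/249 ≈ 0.100402
lam^2 = 9.96^2 = 99.2016
var = 1 / 99.2016 ≈ 0.010080

0.1004, 0.0101


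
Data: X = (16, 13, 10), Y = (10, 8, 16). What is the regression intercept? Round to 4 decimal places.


a = ybar - b*xbar, where b = sum((xi-xbar)(yi-ybar)) / sum((xi-xbar)^2)
n = 3, xbar = 39/3 = 13, ybar = 34/3 ≈ 11.333333
Sxy = sum((xi-xbar)(yi-ybar)) = -18
Sxx = sum((xi-xbar)^2) = 18
b = Sxy / Sxx = -1
a = 11.333333 - (-1) * 13 = 73/3 ≈ 24.333333

24.3333


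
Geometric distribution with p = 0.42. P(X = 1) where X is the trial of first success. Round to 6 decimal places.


P = (1-p)^(k-1) * p
(1-p)^(k-1) = 0.58^0 = 1
P = 1 * 0.42 = 0.42

0.420000


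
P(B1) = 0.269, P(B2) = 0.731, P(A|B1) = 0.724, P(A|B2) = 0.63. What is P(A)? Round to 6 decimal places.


P(A) = P(A|B1)*P(B1) + P(A|B2)*P(B2)
P(A|B1)*P(B1) = 0.724 * 0.269 = 0.194756
P(A|B2)*P(B2) = 0.63 * 0.731 = 0.46053
P(A) = 0.194756 + 0.46053 = 0.655286

0.655286
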